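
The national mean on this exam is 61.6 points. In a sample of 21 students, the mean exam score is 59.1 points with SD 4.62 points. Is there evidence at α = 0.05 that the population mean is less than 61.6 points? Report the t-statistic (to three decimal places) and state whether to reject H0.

H0: μ = 61.6; H1: μ < 61.6 (one-sample t-test, left-tailed).
t = (x̄ − μ₀)/(s/√n) = (59.1 − 61.6)/(4.62/√21) = -2.480
df = n − 1 = 20
p-value = P(T ≤ -2.480) ≈ 0.0111
Since p ≈ 0.0111 < α = 0.05, reject H0; the evidence is statistically significant.

t = -2.480; reject H0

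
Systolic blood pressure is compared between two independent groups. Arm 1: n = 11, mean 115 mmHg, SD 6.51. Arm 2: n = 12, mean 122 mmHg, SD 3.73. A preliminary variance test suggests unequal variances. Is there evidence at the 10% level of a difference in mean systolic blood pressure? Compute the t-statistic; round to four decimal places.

Let group 1 = arm 1, group 2 = arm 2. H0: μ_1 = μ_2; H1: μ_1 ≠ μ_2 (Welch's two-sample t-test, two-sided).
t = (x̄_1 − x̄_2)/√(s_1²/n_1 + s_2²/n_2) = (115 − 122)/√(6.51²/11 + 3.73²/12) = -3.1267
Welch–Satterthwaite df ≈ 15.64
Two-sided p-value ≈ 0.0067
Since p ≈ 0.0067 < α = 0.1, reject H0; the evidence is statistically significant.

-3.1267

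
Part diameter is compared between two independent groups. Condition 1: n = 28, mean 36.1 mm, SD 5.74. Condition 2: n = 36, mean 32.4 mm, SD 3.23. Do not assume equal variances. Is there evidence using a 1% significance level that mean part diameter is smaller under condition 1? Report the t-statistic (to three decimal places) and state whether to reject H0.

Let group 1 = condition 1, group 2 = condition 2. H0: μ_1 = μ_2; H1: μ_1 < μ_2 (Welch's two-sample t-test, left-tailed).
t = (x̄_1 − x̄_2)/√(s_1²/n_1 + s_2²/n_2) = (36.1 − 32.4)/√(5.74²/28 + 3.23²/36) = 3.055
Welch–Satterthwaite df ≈ 40.06
p-value = P(T ≤ 3.055) ≈ 0.9980
Since p ≈ 0.9980 > α = 0.01, fail to reject H0; the data do not provide sufficient evidence against H0.

t = 3.055; fail to reject H0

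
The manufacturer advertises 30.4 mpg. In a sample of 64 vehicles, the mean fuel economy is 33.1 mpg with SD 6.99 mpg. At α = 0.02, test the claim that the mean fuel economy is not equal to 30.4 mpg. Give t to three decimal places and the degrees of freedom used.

t = 3.090, df = 63

H0: μ = 30.4; H1: μ ≠ 30.4 (one-sample t-test, two-sided).
t = (x̄ − μ₀)/(s/√n) = (33.1 − 30.4)/(6.99/√64) = 3.090
df = n − 1 = 63
Two-sided p-value ≈ 0.003
Since p ≈ 0.003 < α = 0.02, reject H0; the data support H1.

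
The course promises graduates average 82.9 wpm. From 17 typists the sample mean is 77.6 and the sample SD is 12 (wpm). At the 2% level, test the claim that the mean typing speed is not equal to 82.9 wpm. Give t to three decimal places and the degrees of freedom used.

t = -1.821, df = 16

H0: μ = 82.9; H1: μ ≠ 82.9 (one-sample t-test, two-sided).
t = (x̄ − μ₀)/(s/√n) = (77.6 − 82.9)/(12/√17) = -1.821
df = n − 1 = 16
Two-sided p-value ≈ 0.0874
Since p ≈ 0.0874 > α = 0.02, fail to reject H0; the evidence is not statistically significant.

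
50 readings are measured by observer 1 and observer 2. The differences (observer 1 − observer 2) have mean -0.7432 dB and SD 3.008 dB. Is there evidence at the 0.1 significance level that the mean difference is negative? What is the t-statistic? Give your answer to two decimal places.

H0: μ_d = 0; H1: μ_d < 0 (paired t-test on the differences, left-tailed).
t = d̄/(s_d/√n) = -0.7432/(3.008/√50) = -1.75
df = n − 1 = 49
p-value = P(T ≤ -1.75) ≈ 0.043
Since p ≈ 0.043 < α = 0.1, reject H0; the evidence is statistically significant.

-1.75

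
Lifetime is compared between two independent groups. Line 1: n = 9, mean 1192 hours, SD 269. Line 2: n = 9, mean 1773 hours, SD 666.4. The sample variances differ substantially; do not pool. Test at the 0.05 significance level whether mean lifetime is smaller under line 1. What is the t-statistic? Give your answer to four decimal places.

-2.4254

Let group 1 = line 1, group 2 = line 2. H0: μ_1 = μ_2; H1: μ_1 < μ_2 (Welch's two-sample t-test, left-tailed).
t = (x̄_1 − x̄_2)/√(s_1²/n_1 + s_2²/n_2) = (1192 − 1773)/√(269²/9 + 666.4²/9) = -2.4254
Welch–Satterthwaite df ≈ 10.54
p-value = P(T ≤ -2.4254) ≈ 0.017
Since p ≈ 0.017 < α = 0.05, reject H0; the evidence is statistically significant.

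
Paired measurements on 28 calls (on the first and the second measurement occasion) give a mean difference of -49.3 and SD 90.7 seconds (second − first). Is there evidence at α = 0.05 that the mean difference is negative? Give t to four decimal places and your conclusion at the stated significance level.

H0: μ_d = 0; H1: μ_d < 0 (paired t-test on the differences, left-tailed).
t = d̄/(s_d/√n) = -49.3/(90.7/√28) = -2.8762
df = n − 1 = 27
p-value = P(T ≤ -2.8762) ≈ 0.004
Since p ≈ 0.004 < α = 0.05, reject H0; the data support H1.

t = -2.8762; reject H0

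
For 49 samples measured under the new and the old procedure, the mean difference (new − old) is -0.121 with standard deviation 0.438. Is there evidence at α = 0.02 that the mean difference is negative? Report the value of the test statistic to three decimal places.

-1.934

H0: μ_d = 0; H1: μ_d < 0 (paired t-test on the differences, left-tailed).
t = d̄/(s_d/√n) = -0.121/(0.438/√49) = -1.934
df = n − 1 = 48
p-value = P(T ≤ -1.934) ≈ 0.030
Since p ≈ 0.030 > α = 0.02, fail to reject H0; the evidence is not statistically significant.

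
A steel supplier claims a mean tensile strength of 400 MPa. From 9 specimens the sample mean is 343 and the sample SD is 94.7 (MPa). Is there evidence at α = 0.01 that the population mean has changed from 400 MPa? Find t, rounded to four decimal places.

H0: μ = 400; H1: μ ≠ 400 (one-sample t-test, two-sided).
t = (x̄ − μ₀)/(s/√n) = (343 − 400)/(94.7/√9) = -1.8057
df = n − 1 = 8
Two-sided p-value ≈ 0.109
Since p ≈ 0.109 > α = 0.01, fail to reject H0; the evidence is not statistically significant.

-1.8057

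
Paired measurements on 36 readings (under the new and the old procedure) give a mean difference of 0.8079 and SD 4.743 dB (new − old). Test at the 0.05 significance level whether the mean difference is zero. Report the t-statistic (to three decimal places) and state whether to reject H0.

H0: μ_d = 0; H1: μ_d ≠ 0 (paired t-test on the differences, two-sided).
t = d̄/(s_d/√n) = 0.8079/(4.743/√36) = 1.022
df = n − 1 = 35
Two-sided p-value ≈ 0.314
Since p ≈ 0.314 > α = 0.05, fail to reject H0; the data do not provide sufficient evidence against H0.

t = 1.022; fail to reject H0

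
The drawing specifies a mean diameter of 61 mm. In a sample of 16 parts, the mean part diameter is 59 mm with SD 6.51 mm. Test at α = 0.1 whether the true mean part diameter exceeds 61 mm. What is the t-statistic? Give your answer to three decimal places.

H0: μ = 61; H1: μ > 61 (one-sample t-test, right-tailed).
t = (x̄ − μ₀)/(s/√n) = (59 − 61)/(6.51/√16) = -1.229
df = n − 1 = 15
p-value = P(T ≥ -1.229) ≈ 0.8810
Since p ≈ 0.8810 > α = 0.1, fail to reject H0; the data do not provide sufficient evidence against H0.

-1.229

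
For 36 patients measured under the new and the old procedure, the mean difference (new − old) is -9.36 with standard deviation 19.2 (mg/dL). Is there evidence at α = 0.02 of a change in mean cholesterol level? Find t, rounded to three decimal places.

H0: μ_d = 0; H1: μ_d ≠ 0 (paired t-test on the differences, two-sided).
t = d̄/(s_d/√n) = -9.36/(19.2/√36) = -2.925
df = n − 1 = 35
Two-sided p-value ≈ 0.006
Since p ≈ 0.006 < α = 0.02, reject H0; the data support H1.

-2.925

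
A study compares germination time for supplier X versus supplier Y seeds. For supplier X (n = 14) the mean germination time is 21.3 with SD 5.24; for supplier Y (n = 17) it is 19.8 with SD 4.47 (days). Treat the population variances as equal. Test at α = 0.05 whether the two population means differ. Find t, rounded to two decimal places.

Let group 1 = supplier X, group 2 = supplier Y. H0: μ_1 = μ_2; H1: μ_1 ≠ μ_2 (two-sample pooled-variance t-test, two-sided).
s_p² = [(14−1)·5.24² + (17−1)·4.47²]/(14+17−2) = 23.3325
t = (21.3 − 19.8)/√[23.3325·(1/14 + 1/17)] = 0.86
df = n₁ + n₂ − 2 = 29
Two-sided p-value ≈ 0.3966
Since p ≈ 0.3966 > α = 0.05, fail to reject H0; the data do not provide sufficient evidence against H0.

0.86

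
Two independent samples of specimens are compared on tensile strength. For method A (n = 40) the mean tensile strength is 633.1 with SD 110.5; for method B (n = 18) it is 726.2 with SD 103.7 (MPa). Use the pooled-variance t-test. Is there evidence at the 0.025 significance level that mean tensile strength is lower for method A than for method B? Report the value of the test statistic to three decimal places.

Let group 1 = method A, group 2 = method B. H0: μ_1 = μ_2; H1: μ_1 < μ_2 (two-sample pooled-variance t-test, left-tailed).
s_p² = [(40−1)·110.5² + (18−1)·103.7²]/(40+18−2) = 11768.1
t = (633.1 − 726.2)/√[11768.1·(1/40 + 1/18)] = -3.024
df = n₁ + n₂ − 2 = 56
p-value = P(T ≤ -3.024) ≈ 0.0019
Since p ≈ 0.0019 < α = 0.025, reject H0; the data support H1.

-3.024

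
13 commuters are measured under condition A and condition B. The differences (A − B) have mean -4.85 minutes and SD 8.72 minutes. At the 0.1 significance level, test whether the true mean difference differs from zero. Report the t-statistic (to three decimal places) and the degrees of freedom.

t = -2.005, df = 12

H0: μ_d = 0; H1: μ_d ≠ 0 (paired t-test on the differences, two-sided).
t = d̄/(s_d/√n) = -4.85/(8.72/√13) = -2.005
df = n − 1 = 12
Two-sided p-value ≈ 0.068
Since p ≈ 0.068 < α = 0.1, reject H0; the evidence is statistically significant.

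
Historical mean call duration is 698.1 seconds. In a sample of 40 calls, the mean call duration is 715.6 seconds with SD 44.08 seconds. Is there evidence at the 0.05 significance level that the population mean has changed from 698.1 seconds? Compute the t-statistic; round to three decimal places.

H0: μ = 698.1; H1: μ ≠ 698.1 (one-sample t-test, two-sided).
t = (x̄ − μ₀)/(s/√n) = (715.6 − 698.1)/(44.08/√40) = 2.511
df = n − 1 = 39
Two-sided p-value ≈ 0.016
Since p ≈ 0.016 < α = 0.05, reject H0; the evidence is statistically significant.

2.511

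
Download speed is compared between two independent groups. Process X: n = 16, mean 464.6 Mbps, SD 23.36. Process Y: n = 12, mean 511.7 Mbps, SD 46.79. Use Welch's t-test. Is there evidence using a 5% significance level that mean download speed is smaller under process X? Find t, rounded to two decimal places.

-3.20

Let group 1 = process X, group 2 = process Y. H0: μ_1 = μ_2; H1: μ_1 < μ_2 (Welch's two-sample t-test, left-tailed).
t = (x̄_1 − x̄_2)/√(s_1²/n_1 + s_2²/n_2) = (464.6 − 511.7)/√(23.36²/16 + 46.79²/12) = -3.20
Welch–Satterthwaite df ≈ 15.11
p-value = P(T ≤ -3.20) ≈ 0.003
Since p ≈ 0.003 < α = 0.05, reject H0; the evidence is statistically significant.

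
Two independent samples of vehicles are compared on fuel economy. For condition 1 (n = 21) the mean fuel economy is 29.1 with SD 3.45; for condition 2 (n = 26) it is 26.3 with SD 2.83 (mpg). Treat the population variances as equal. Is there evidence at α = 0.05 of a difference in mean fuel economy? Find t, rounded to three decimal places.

3.058

Let group 1 = condition 1, group 2 = condition 2. H0: μ_1 = μ_2; H1: μ_1 ≠ μ_2 (two-sample pooled-variance t-test, two-sided).
s_p² = [(21−1)·3.45² + (26−1)·2.83²]/(21+26−2) = 9.73939
t = (29.1 − 26.3)/√[9.73939·(1/21 + 1/26)] = 3.058
df = n₁ + n₂ − 2 = 45
Two-sided p-value ≈ 0.004
Since p ≈ 0.004 < α = 0.05, reject H0; the evidence is statistically significant.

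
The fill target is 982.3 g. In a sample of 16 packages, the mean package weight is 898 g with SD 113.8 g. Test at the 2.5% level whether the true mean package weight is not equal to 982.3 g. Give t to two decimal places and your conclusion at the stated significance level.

t = -2.96; reject H0

H0: μ = 982.3; H1: μ ≠ 982.3 (one-sample t-test, two-sided).
t = (x̄ − μ₀)/(s/√n) = (898 − 982.3)/(113.8/√16) = -2.96
df = n − 1 = 15
Two-sided p-value ≈ 0.0097
Since p ≈ 0.0097 < α = 0.025, reject H0; the data support H1.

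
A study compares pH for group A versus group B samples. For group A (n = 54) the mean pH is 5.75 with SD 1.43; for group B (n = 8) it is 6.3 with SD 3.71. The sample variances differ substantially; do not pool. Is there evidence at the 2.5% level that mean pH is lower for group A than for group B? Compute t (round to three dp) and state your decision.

t = -0.415; fail to reject H0

Let group 1 = group A, group 2 = group B. H0: μ_1 = μ_2; H1: μ_1 < μ_2 (Welch's two-sample t-test, left-tailed).
t = (x̄_1 − x̄_2)/√(s_1²/n_1 + s_2²/n_2) = (5.75 − 6.3)/√(1.43²/54 + 3.71²/8) = -0.415
Welch–Satterthwaite df ≈ 7.31
p-value = P(T ≤ -0.415) ≈ 0.345
Since p ≈ 0.345 > α = 0.025, fail to reject H0; the evidence is not statistically significant.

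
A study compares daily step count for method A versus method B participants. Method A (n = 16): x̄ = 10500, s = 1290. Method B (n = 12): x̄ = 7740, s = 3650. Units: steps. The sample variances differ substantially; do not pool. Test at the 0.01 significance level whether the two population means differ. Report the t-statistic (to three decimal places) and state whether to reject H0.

t = 2.505; fail to reject H0

Let group 1 = method A, group 2 = method B. H0: μ_1 = μ_2; H1: μ_1 ≠ μ_2 (Welch's two-sample t-test, two-sided).
t = (x̄_1 − x̄_2)/√(s_1²/n_1 + s_2²/n_2) = (10500 − 7740)/√(1290²/16 + 3650²/12) = 2.505
Welch–Satterthwaite df ≈ 13.07
Two-sided p-value ≈ 0.026
Since p ≈ 0.026 > α = 0.01, fail to reject H0; the evidence is not statistically significant.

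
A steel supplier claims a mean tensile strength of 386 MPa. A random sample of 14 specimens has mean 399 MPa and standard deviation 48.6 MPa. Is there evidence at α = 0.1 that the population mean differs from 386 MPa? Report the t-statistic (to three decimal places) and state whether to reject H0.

t = 1.001; fail to reject H0

H0: μ = 386; H1: μ ≠ 386 (one-sample t-test, two-sided).
t = (x̄ − μ₀)/(s/√n) = (399 − 386)/(48.6/√14) = 1.001
df = n − 1 = 13
Two-sided p-value ≈ 0.3352
Since p ≈ 0.3352 > α = 0.1, fail to reject H0; the data do not provide sufficient evidence against H0.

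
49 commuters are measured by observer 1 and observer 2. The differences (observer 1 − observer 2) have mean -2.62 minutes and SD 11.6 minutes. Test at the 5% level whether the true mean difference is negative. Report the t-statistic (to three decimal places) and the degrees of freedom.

H0: μ_d = 0; H1: μ_d < 0 (paired t-test on the differences, left-tailed).
t = d̄/(s_d/√n) = -2.62/(11.6/√49) = -1.581
df = n − 1 = 48
p-value = P(T ≤ -1.581) ≈ 0.060
Since p ≈ 0.060 > α = 0.05, fail to reject H0; the data do not provide sufficient evidence against H0.

t = -1.581, df = 48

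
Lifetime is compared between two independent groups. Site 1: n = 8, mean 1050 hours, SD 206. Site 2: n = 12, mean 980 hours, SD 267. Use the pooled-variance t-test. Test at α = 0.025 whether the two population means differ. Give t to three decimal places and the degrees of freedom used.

Let group 1 = site 1, group 2 = site 2. H0: μ_1 = μ_2; H1: μ_1 ≠ μ_2 (two-sample pooled-variance t-test, two-sided).
s_p² = [(8−1)·206² + (12−1)·267²]/(8+12−2) = 60068.4
t = (1050 − 980)/√[60068.4·(1/8 + 1/12)] = 0.626
df = n₁ + n₂ − 2 = 18
Two-sided p-value ≈ 0.539
Since p ≈ 0.539 > α = 0.025, fail to reject H0; the evidence is not statistically significant.

t = 0.626, df = 18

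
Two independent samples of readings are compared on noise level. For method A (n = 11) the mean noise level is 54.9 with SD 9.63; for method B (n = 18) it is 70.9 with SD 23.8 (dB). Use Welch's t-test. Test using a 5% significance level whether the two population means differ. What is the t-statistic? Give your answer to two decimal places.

Let group 1 = method A, group 2 = method B. H0: μ_1 = μ_2; H1: μ_1 ≠ μ_2 (Welch's two-sample t-test, two-sided).
t = (x̄_1 − x̄_2)/√(s_1²/n_1 + s_2²/n_2) = (54.9 − 70.9)/√(9.63²/11 + 23.8²/18) = -2.53
Welch–Satterthwaite df ≈ 24.36
Two-sided p-value ≈ 0.0181
Since p ≈ 0.0181 < α = 0.05, reject H0; the data support H1.

-2.53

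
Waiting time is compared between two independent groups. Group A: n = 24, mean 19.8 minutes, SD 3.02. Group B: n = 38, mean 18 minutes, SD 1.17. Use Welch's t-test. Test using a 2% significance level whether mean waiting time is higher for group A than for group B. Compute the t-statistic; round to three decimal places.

2.791

Let group 1 = group A, group 2 = group B. H0: μ_1 = μ_2; H1: μ_1 > μ_2 (Welch's two-sample t-test, right-tailed).
t = (x̄_1 − x̄_2)/√(s_1²/n_1 + s_2²/n_2) = (19.8 − 18)/√(3.02²/24 + 1.17²/38) = 2.791
Welch–Satterthwaite df ≈ 27.41
p-value = P(T ≥ 2.791) ≈ 0.005
Since p ≈ 0.005 < α = 0.02, reject H0; the data support H1.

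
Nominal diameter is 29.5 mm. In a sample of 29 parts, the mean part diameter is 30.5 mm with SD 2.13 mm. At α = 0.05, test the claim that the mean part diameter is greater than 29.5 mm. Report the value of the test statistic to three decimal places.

2.528

H0: μ = 29.5; H1: μ > 29.5 (one-sample t-test, right-tailed).
t = (x̄ − μ₀)/(s/√n) = (30.5 − 29.5)/(2.13/√29) = 2.528
df = n − 1 = 28
p-value = P(T ≥ 2.528) ≈ 0.0087
Since p ≈ 0.0087 < α = 0.05, reject H0; the data support H1.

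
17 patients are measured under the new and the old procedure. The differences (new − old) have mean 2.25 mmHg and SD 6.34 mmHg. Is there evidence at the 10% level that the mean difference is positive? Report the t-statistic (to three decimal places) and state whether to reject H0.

H0: μ_d = 0; H1: μ_d > 0 (paired t-test on the differences, right-tailed).
t = d̄/(s_d/√n) = 2.25/(6.34/√17) = 1.463
df = n − 1 = 16
p-value = P(T ≥ 1.463) ≈ 0.081
Since p ≈ 0.081 < α = 0.1, reject H0; the evidence is statistically significant.

t = 1.463; reject H0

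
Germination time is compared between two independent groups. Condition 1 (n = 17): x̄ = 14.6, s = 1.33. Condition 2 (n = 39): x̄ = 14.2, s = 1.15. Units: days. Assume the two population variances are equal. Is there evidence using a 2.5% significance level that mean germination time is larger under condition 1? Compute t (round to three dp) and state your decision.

Let group 1 = condition 1, group 2 = condition 2. H0: μ_1 = μ_2; H1: μ_1 > μ_2 (two-sample pooled-variance t-test, right-tailed).
s_p² = [(17−1)·1.33² + (39−1)·1.15²]/(17+39−2) = 1.45477
t = (14.6 − 14.2)/√[1.45477·(1/17 + 1/39)] = 1.141
df = n₁ + n₂ − 2 = 54
p-value = P(T ≥ 1.141) ≈ 0.129
Since p ≈ 0.129 > α = 0.025, fail to reject H0; the evidence is not statistically significant.

t = 1.141; fail to reject H0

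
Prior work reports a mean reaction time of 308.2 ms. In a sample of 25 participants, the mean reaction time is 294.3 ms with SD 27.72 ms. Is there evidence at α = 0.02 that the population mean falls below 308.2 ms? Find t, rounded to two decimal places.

-2.51

H0: μ = 308.2; H1: μ < 308.2 (one-sample t-test, left-tailed).
t = (x̄ − μ₀)/(s/√n) = (294.3 − 308.2)/(27.72/√25) = -2.51
df = n − 1 = 24
p-value = P(T ≤ -2.51) ≈ 0.010
Since p ≈ 0.010 < α = 0.02, reject H0; the data support H1.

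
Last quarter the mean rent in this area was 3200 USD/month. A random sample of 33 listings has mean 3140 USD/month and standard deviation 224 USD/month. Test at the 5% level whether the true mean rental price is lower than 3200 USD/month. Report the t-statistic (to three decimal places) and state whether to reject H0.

H0: μ = 3200; H1: μ < 3200 (one-sample t-test, left-tailed).
t = (x̄ − μ₀)/(s/√n) = (3140 − 3200)/(224/√33) = -1.539
df = n − 1 = 32
p-value = P(T ≤ -1.539) ≈ 0.067
Since p ≈ 0.067 > α = 0.05, fail to reject H0; the data do not provide sufficient evidence against H0.

t = -1.539; fail to reject H0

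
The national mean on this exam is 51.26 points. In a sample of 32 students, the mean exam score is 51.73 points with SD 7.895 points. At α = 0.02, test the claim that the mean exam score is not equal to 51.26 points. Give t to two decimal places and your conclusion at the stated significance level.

t = 0.34; fail to reject H0

H0: μ = 51.26; H1: μ ≠ 51.26 (one-sample t-test, two-sided).
t = (x̄ − μ₀)/(s/√n) = (51.73 − 51.26)/(7.895/√32) = 0.34
df = n − 1 = 31
Two-sided p-value ≈ 0.739
Since p ≈ 0.739 > α = 0.02, fail to reject H0; the evidence is not statistically significant.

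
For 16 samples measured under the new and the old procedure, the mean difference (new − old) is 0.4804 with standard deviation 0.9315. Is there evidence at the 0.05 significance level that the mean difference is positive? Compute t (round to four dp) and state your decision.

H0: μ_d = 0; H1: μ_d > 0 (paired t-test on the differences, right-tailed).
t = d̄/(s_d/√n) = 0.4804/(0.9315/√16) = 2.0629
df = n − 1 = 15
p-value = P(T ≥ 2.0629) ≈ 0.0284
Since p ≈ 0.0284 < α = 0.05, reject H0; the evidence is statistically significant.

t = 2.0629; reject H0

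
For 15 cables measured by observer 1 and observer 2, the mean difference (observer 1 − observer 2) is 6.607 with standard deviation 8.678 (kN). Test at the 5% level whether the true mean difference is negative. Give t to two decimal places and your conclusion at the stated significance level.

t = 2.95; fail to reject H0

H0: μ_d = 0; H1: μ_d < 0 (paired t-test on the differences, left-tailed).
t = d̄/(s_d/√n) = 6.607/(8.678/√15) = 2.95
df = n − 1 = 14
p-value = P(T ≤ 2.95) ≈ 0.995
Since p ≈ 0.995 > α = 0.05, fail to reject H0; the evidence is not statistically significant.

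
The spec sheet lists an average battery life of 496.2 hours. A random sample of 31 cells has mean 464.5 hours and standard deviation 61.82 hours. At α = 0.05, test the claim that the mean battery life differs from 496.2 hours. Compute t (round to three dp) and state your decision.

t = -2.855; reject H0

H0: μ = 496.2; H1: μ ≠ 496.2 (one-sample t-test, two-sided).
t = (x̄ − μ₀)/(s/√n) = (464.5 − 496.2)/(61.82/√31) = -2.855
df = n − 1 = 30
Two-sided p-value ≈ 0.008
Since p ≈ 0.008 < α = 0.05, reject H0; the data support H1.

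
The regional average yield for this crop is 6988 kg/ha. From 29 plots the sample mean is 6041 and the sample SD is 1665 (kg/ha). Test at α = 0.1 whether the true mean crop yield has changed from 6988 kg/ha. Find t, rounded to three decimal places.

H0: μ = 6988; H1: μ ≠ 6988 (one-sample t-test, two-sided).
t = (x̄ − μ₀)/(s/√n) = (6041 − 6988)/(1665/√29) = -3.063
df = n − 1 = 28
Two-sided p-value ≈ 0.005
Since p ≈ 0.005 < α = 0.1, reject H0; the data support H1.

-3.063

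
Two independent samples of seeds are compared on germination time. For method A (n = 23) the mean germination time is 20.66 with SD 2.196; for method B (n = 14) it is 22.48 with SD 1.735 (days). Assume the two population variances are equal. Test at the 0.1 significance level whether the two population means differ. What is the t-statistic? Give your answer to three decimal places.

-2.636

Let group 1 = method A, group 2 = method B. H0: μ_1 = μ_2; H1: μ_1 ≠ μ_2 (two-sample pooled-variance t-test, two-sided).
s_p² = [(23−1)·2.196² + (14−1)·1.735²]/(23+14−2) = 4.14932
t = (20.66 − 22.48)/√[4.14932·(1/23 + 1/14)] = -2.636
df = n₁ + n₂ − 2 = 35
Two-sided p-value ≈ 0.012
Since p ≈ 0.012 < α = 0.1, reject H0; the data support H1.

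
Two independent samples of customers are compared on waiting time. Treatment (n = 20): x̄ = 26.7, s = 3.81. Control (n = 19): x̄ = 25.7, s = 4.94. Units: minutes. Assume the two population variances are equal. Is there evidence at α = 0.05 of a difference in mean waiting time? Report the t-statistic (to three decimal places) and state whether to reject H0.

t = 0.710; fail to reject H0

Let group 1 = treatment, group 2 = control. H0: μ_1 = μ_2; H1: μ_1 ≠ μ_2 (two-sample pooled-variance t-test, two-sided).
s_p² = [(20−1)·3.81² + (19−1)·4.94²]/(20+19−2) = 19.3262
t = (26.7 − 25.7)/√[19.3262·(1/20 + 1/19)] = 0.710
df = n₁ + n₂ − 2 = 37
Two-sided p-value ≈ 0.4821
Since p ≈ 0.4821 > α = 0.05, fail to reject H0; the data do not provide sufficient evidence against H0.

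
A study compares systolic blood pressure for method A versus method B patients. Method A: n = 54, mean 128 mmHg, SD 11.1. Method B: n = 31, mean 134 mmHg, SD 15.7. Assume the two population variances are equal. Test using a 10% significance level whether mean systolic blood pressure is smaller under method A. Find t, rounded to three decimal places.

-2.056

Let group 1 = method A, group 2 = method B. H0: μ_1 = μ_2; H1: μ_1 < μ_2 (two-sample pooled-variance t-test, left-tailed).
s_p² = [(54−1)·11.1² + (31−1)·15.7²]/(54+31−2) = 167.769
t = (128 − 134)/√[167.769·(1/54 + 1/31)] = -2.056
df = n₁ + n₂ − 2 = 83
p-value = P(T ≤ -2.056) ≈ 0.021
Since p ≈ 0.021 < α = 0.1, reject H0; the evidence is statistically significant.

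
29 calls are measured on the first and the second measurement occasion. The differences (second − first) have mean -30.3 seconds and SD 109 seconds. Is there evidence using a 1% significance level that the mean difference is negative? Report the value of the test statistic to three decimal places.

-1.497

H0: μ_d = 0; H1: μ_d < 0 (paired t-test on the differences, left-tailed).
t = d̄/(s_d/√n) = -30.3/(109/√29) = -1.497
df = n − 1 = 28
p-value = P(T ≤ -1.497) ≈ 0.0728
Since p ≈ 0.0728 > α = 0.01, fail to reject H0; the evidence is not statistically significant.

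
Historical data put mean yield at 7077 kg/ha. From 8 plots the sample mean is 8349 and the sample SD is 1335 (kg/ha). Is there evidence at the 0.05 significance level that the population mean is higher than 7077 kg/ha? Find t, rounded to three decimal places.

H0: μ = 7077; H1: μ > 7077 (one-sample t-test, right-tailed).
t = (x̄ − μ₀)/(s/√n) = (8349 − 7077)/(1335/√8) = 2.695
df = n − 1 = 7
p-value = P(T ≥ 2.695) ≈ 0.0154
Since p ≈ 0.0154 < α = 0.05, reject H0; the data support H1.

2.695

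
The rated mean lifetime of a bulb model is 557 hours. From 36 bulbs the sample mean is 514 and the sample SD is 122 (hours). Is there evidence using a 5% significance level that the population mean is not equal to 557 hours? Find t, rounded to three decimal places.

H0: μ = 557; H1: μ ≠ 557 (one-sample t-test, two-sided).
t = (x̄ − μ₀)/(s/√n) = (514 − 557)/(122/√36) = -2.115
df = n − 1 = 35
Two-sided p-value ≈ 0.042
Since p ≈ 0.042 < α = 0.05, reject H0; the data support H1.

-2.115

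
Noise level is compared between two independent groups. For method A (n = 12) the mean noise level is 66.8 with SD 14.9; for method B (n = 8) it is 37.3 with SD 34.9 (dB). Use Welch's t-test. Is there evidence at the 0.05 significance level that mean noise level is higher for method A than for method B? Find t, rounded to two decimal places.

Let group 1 = method A, group 2 = method B. H0: μ_1 = μ_2; H1: μ_1 > μ_2 (Welch's two-sample t-test, right-tailed).
t = (x̄_1 − x̄_2)/√(s_1²/n_1 + s_2²/n_2) = (66.8 − 37.3)/√(14.9²/12 + 34.9²/8) = 2.26
Welch–Satterthwaite df ≈ 8.72
p-value = P(T ≥ 2.26) ≈ 0.026
Since p ≈ 0.026 < α = 0.05, reject H0; the evidence is statistically significant.

2.26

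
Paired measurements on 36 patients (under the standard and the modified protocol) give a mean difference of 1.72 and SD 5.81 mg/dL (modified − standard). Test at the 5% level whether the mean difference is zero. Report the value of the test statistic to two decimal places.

1.78

H0: μ_d = 0; H1: μ_d ≠ 0 (paired t-test on the differences, two-sided).
t = d̄/(s_d/√n) = 1.72/(5.81/√36) = 1.78
df = n − 1 = 35
Two-sided p-value ≈ 0.084
Since p ≈ 0.084 > α = 0.05, fail to reject H0; the evidence is not statistically significant.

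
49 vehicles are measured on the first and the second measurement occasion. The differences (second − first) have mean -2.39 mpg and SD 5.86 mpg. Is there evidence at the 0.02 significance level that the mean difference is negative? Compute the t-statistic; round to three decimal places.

H0: μ_d = 0; H1: μ_d < 0 (paired t-test on the differences, left-tailed).
t = d̄/(s_d/√n) = -2.39/(5.86/√49) = -2.855
df = n − 1 = 48
p-value = P(T ≤ -2.855) ≈ 0.0032
Since p ≈ 0.0032 < α = 0.02, reject H0; the evidence is statistically significant.

-2.855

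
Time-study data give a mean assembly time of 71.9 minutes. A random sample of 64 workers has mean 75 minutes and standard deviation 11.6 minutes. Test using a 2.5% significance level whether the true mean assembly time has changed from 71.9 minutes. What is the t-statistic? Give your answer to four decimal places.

H0: μ = 71.9; H1: μ ≠ 71.9 (one-sample t-test, two-sided).
t = (x̄ − μ₀)/(s/√n) = (75 − 71.9)/(11.6/√64) = 2.1379
df = n − 1 = 63
Two-sided p-value ≈ 0.0364
Since p ≈ 0.0364 > α = 0.025, fail to reject H0; the data do not provide sufficient evidence against H0.

2.1379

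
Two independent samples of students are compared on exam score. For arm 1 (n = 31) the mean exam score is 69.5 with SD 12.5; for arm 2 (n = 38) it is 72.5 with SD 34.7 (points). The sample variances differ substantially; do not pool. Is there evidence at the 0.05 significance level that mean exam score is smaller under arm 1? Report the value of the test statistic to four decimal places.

-0.4950

Let group 1 = arm 1, group 2 = arm 2. H0: μ_1 = μ_2; H1: μ_1 < μ_2 (Welch's two-sample t-test, left-tailed).
t = (x̄_1 − x̄_2)/√(s_1²/n_1 + s_2²/n_2) = (69.5 − 72.5)/√(12.5²/31 + 34.7²/38) = -0.4950
Welch–Satterthwaite df ≈ 48.20
p-value = P(T ≤ -0.4950) ≈ 0.311
Since p ≈ 0.311 > α = 0.05, fail to reject H0; the evidence is not statistically significant.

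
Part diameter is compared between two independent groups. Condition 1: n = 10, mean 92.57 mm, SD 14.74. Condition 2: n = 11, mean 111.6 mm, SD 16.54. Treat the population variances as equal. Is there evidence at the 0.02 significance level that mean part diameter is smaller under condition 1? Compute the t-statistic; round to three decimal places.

Let group 1 = condition 1, group 2 = condition 2. H0: μ_1 = μ_2; H1: μ_1 < μ_2 (two-sample pooled-variance t-test, left-tailed).
s_p² = [(10−1)·14.74² + (11−1)·16.54²]/(10+11−2) = 246.901
t = (92.57 − 111.6)/√[246.901·(1/10 + 1/11)] = -2.772
df = n₁ + n₂ − 2 = 19
p-value = P(T ≤ -2.772) ≈ 0.006
Since p ≈ 0.006 < α = 0.02, reject H0; the data support H1.

-2.772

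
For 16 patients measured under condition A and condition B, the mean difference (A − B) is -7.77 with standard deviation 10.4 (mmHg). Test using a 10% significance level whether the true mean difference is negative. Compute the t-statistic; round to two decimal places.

-2.99

H0: μ_d = 0; H1: μ_d < 0 (paired t-test on the differences, left-tailed).
t = d̄/(s_d/√n) = -7.77/(10.4/√16) = -2.99
df = n − 1 = 15
p-value = P(T ≤ -2.99) ≈ 0.005
Since p ≈ 0.005 < α = 0.1, reject H0; the evidence is statistically significant.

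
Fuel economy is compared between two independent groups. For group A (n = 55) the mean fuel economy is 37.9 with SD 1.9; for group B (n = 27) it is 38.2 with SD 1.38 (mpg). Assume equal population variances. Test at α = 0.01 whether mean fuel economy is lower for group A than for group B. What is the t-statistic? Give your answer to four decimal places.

-0.7303

Let group 1 = group A, group 2 = group B. H0: μ_1 = μ_2; H1: μ_1 < μ_2 (two-sample pooled-variance t-test, left-tailed).
s_p² = [(55−1)·1.9² + (27−1)·1.38²]/(55+27−2) = 3.05568
t = (37.9 − 38.2)/√[3.05568·(1/55 + 1/27)] = -0.7303
df = n₁ + n₂ − 2 = 80
p-value = P(T ≤ -0.7303) ≈ 0.234
Since p ≈ 0.234 > α = 0.01, fail to reject H0; the evidence is not statistically significant.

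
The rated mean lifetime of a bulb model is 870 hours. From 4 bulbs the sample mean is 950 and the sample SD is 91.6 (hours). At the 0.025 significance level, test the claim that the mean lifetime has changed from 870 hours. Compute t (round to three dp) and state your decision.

t = 1.747; fail to reject H0

H0: μ = 870; H1: μ ≠ 870 (one-sample t-test, two-sided).
t = (x̄ − μ₀)/(s/√n) = (950 − 870)/(91.6/√4) = 1.747
df = n − 1 = 3
Two-sided p-value ≈ 0.179
Since p ≈ 0.179 > α = 0.025, fail to reject H0; the data do not provide sufficient evidence against H0.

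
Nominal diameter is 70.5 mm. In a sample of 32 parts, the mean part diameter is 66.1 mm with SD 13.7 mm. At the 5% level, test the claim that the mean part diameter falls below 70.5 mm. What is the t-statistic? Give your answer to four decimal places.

H0: μ = 70.5; H1: μ < 70.5 (one-sample t-test, left-tailed).
t = (x̄ − μ₀)/(s/√n) = (66.1 − 70.5)/(13.7/√32) = -1.8168
df = n − 1 = 31
p-value = P(T ≤ -1.8168) ≈ 0.039
Since p ≈ 0.039 < α = 0.05, reject H0; the evidence is statistically significant.

-1.8168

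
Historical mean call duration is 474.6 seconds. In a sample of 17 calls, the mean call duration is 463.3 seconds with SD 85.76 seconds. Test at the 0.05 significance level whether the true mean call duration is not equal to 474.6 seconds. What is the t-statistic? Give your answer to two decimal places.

H0: μ = 474.6; H1: μ ≠ 474.6 (one-sample t-test, two-sided).
t = (x̄ − μ₀)/(s/√n) = (463.3 − 474.6)/(85.76/√17) = -0.54
df = n − 1 = 16
Two-sided p-value ≈ 0.594
Since p ≈ 0.594 > α = 0.05, fail to reject H0; the evidence is not statistically significant.

-0.54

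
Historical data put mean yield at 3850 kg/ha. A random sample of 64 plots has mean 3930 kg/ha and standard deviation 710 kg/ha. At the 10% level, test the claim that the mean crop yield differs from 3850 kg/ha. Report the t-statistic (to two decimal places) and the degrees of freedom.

t = 0.90, df = 63

H0: μ = 3850; H1: μ ≠ 3850 (one-sample t-test, two-sided).
t = (x̄ − μ₀)/(s/√n) = (3930 − 3850)/(710/√64) = 0.90
df = n − 1 = 63
Two-sided p-value ≈ 0.371
Since p ≈ 0.371 > α = 0.1, fail to reject H0; the data do not provide sufficient evidence against H0.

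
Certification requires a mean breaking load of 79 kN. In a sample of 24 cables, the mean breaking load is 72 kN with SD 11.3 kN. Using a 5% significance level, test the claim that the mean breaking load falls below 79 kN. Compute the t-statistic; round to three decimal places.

-3.035

H0: μ = 79; H1: μ < 79 (one-sample t-test, left-tailed).
t = (x̄ − μ₀)/(s/√n) = (72 − 79)/(11.3/√24) = -3.035
df = n − 1 = 23
p-value = P(T ≤ -3.035) ≈ 0.0029
Since p ≈ 0.0029 < α = 0.05, reject H0; the data support H1.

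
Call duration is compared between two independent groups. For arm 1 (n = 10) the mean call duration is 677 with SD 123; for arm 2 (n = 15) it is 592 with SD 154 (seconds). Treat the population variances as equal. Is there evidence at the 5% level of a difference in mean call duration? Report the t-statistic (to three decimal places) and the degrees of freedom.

Let group 1 = arm 1, group 2 = arm 2. H0: μ_1 = μ_2; H1: μ_1 ≠ μ_2 (two-sample pooled-variance t-test, two-sided).
s_p² = [(10−1)·123² + (15−1)·154²]/(10+15−2) = 20355.9
t = (677 − 592)/√[20355.9·(1/10 + 1/15)] = 1.459
df = n₁ + n₂ − 2 = 23
Two-sided p-value ≈ 0.158
Since p ≈ 0.158 > α = 0.05, fail to reject H0; the evidence is not statistically significant.

t = 1.459, df = 23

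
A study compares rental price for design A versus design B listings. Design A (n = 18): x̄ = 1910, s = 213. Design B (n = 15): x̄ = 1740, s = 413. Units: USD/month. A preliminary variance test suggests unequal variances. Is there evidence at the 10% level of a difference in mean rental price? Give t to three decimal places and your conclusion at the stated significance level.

t = 1.442; fail to reject H0

Let group 1 = design A, group 2 = design B. H0: μ_1 = μ_2; H1: μ_1 ≠ μ_2 (Welch's two-sample t-test, two-sided).
t = (x̄_1 − x̄_2)/√(s_1²/n_1 + s_2²/n_2) = (1910 − 1740)/√(213²/18 + 413²/15) = 1.442
Welch–Satterthwaite df ≈ 20.08
Two-sided p-value ≈ 0.165
Since p ≈ 0.165 > α = 0.1, fail to reject H0; the data do not provide sufficient evidence against H0.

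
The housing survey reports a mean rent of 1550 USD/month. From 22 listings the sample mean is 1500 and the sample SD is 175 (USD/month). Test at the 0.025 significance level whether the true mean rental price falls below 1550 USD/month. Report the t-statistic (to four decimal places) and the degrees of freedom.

H0: μ = 1550; H1: μ < 1550 (one-sample t-test, left-tailed).
t = (x̄ − μ₀)/(s/√n) = (1500 − 1550)/(175/√22) = -1.3401
df = n − 1 = 21
p-value = P(T ≤ -1.3401) ≈ 0.0973
Since p ≈ 0.0973 > α = 0.025, fail to reject H0; the evidence is not statistically significant.

t = -1.3401, df = 21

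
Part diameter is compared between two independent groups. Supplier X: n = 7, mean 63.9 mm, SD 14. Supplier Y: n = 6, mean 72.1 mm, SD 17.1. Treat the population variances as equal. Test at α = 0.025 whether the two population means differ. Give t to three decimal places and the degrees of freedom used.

Let group 1 = supplier X, group 2 = supplier Y. H0: μ_1 = μ_2; H1: μ_1 ≠ μ_2 (two-sample pooled-variance t-test, two-sided).
s_p² = [(7−1)·14² + (6−1)·17.1²]/(7+6−2) = 239.823
t = (63.9 − 72.1)/√[239.823·(1/7 + 1/6)] = -0.952
df = n₁ + n₂ − 2 = 11
Two-sided p-value ≈ 0.3617
Since p ≈ 0.3617 > α = 0.025, fail to reject H0; the data do not provide sufficient evidence against H0.

t = -0.952, df = 11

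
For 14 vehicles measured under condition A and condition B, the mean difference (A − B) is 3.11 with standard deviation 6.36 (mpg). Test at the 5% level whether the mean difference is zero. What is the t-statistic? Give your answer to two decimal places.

H0: μ_d = 0; H1: μ_d ≠ 0 (paired t-test on the differences, two-sided).
t = d̄/(s_d/√n) = 3.11/(6.36/√14) = 1.83
df = n − 1 = 13
Two-sided p-value ≈ 0.090
Since p ≈ 0.090 > α = 0.05, fail to reject H0; the data do not provide sufficient evidence against H0.

1.83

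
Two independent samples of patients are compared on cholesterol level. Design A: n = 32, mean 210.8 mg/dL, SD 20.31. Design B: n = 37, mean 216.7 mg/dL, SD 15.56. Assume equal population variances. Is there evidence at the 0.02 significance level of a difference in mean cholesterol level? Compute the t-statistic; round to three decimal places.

Let group 1 = design A, group 2 = design B. H0: μ_1 = μ_2; H1: μ_1 ≠ μ_2 (two-sample pooled-variance t-test, two-sided).
s_p² = [(32−1)·20.31² + (37−1)·15.56²]/(32+37−2) = 320.947
t = (210.8 − 216.7)/√[320.947·(1/32 + 1/37)] = -1.364
df = n₁ + n₂ − 2 = 67
Two-sided p-value ≈ 0.177
Since p ≈ 0.177 > α = 0.02, fail to reject H0; the evidence is not statistically significant.

-1.364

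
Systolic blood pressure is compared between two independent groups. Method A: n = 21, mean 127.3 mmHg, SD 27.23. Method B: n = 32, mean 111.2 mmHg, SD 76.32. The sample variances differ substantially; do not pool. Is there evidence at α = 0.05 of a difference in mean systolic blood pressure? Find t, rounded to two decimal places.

Let group 1 = method A, group 2 = method B. H0: μ_1 = μ_2; H1: μ_1 ≠ μ_2 (Welch's two-sample t-test, two-sided).
t = (x̄_1 − x̄_2)/√(s_1²/n_1 + s_2²/n_2) = (127.3 − 111.2)/√(27.23²/21 + 76.32²/32) = 1.09
Welch–Satterthwaite df ≈ 41.76
Two-sided p-value ≈ 0.281
Since p ≈ 0.281 > α = 0.05, fail to reject H0; the data do not provide sufficient evidence against H0.

1.09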